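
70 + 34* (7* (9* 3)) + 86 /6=19531 /3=6510.33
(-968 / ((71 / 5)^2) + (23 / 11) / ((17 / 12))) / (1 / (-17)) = 3134084 / 55451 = 56.52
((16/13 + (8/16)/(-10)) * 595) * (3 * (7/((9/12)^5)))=65467136/1053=62172.02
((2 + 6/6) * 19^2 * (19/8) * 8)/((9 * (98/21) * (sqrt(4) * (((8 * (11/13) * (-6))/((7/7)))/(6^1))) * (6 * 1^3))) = -89167/14784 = -6.03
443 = 443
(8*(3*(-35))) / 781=-840 / 781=-1.08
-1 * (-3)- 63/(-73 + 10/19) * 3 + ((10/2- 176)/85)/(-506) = 5.61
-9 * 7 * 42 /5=-2646 /5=-529.20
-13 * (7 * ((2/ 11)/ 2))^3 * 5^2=-111475/ 1331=-83.75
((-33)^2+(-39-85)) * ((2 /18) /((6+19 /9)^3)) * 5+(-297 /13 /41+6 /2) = 714809859 /207346061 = 3.45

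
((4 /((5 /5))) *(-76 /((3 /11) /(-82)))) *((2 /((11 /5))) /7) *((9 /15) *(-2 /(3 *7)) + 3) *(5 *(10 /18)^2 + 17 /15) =5566522112 /59535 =93499.99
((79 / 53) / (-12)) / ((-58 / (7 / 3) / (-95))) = -0.47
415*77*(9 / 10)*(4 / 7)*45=739530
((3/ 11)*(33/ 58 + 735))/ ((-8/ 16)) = -127989/ 319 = -401.22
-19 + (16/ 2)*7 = 37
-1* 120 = -120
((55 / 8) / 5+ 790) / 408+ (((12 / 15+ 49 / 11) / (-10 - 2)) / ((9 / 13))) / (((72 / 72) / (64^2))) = -4182584939 / 1615680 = -2588.75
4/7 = 0.57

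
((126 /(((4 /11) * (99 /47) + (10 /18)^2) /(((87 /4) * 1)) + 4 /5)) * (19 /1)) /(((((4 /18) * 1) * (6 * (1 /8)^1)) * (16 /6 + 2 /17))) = 303289737345 /49936288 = 6073.53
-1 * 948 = -948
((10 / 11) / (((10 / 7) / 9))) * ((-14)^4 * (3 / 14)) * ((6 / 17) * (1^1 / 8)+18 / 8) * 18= 364068432 / 187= 1946890.01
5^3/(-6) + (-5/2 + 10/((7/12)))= -130/21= -6.19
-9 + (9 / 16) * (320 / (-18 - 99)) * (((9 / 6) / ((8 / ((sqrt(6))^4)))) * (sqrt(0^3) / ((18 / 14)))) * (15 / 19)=-9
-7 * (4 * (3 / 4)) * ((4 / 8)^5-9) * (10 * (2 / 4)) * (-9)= -271215 / 32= -8475.47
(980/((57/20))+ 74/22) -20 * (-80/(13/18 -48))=167212759/533577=313.38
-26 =-26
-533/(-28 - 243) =1.97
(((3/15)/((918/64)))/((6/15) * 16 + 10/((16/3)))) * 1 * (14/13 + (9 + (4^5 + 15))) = 1163776/658359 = 1.77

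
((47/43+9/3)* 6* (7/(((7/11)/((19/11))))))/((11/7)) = 12768/43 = 296.93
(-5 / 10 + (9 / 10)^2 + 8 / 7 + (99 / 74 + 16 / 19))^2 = 3195874865401 / 242162410000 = 13.20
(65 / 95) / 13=1 / 19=0.05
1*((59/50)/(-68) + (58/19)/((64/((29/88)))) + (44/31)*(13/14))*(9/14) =58458113649/69081689600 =0.85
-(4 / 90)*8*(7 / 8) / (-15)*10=28 / 135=0.21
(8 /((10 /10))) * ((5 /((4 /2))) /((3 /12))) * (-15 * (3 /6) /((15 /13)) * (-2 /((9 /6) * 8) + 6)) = -9100 /3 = -3033.33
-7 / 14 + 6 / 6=1 / 2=0.50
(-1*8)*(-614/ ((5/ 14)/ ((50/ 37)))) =18585.95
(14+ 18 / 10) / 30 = 79 / 150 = 0.53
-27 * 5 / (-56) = 2.41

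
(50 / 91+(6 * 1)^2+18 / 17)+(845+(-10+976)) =2859797 / 1547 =1848.61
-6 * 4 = -24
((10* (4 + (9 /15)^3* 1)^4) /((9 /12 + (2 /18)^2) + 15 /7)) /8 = 43734636349047 /321728515625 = 135.94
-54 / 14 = -27 / 7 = -3.86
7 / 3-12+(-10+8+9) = -8 / 3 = -2.67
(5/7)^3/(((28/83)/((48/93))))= 41500/74431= 0.56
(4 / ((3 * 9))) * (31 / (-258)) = -62 / 3483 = -0.02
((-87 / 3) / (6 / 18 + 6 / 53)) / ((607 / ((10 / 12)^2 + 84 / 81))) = -287419 / 1551492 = -0.19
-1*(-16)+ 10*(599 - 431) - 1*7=1689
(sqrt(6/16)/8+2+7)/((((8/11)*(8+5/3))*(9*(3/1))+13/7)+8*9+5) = 77*sqrt(6)/662016+231/6896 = 0.03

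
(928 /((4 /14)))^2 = 10549504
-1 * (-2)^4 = -16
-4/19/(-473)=4/8987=0.00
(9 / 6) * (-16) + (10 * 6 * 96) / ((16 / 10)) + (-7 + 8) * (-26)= 3550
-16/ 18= -8/ 9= -0.89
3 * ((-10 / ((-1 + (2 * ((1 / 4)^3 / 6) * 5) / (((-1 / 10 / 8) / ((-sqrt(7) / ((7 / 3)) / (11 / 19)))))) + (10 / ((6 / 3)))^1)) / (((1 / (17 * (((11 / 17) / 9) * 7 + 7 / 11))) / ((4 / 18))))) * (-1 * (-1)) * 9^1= -143.86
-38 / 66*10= -190 / 33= -5.76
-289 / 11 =-26.27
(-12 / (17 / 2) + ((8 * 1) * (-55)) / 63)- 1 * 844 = -912916 / 1071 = -852.40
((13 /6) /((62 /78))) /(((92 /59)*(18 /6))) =9971 /17112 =0.58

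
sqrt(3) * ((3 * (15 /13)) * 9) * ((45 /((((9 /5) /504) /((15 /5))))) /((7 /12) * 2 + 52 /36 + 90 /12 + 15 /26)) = 275562000 * sqrt(3) /2501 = 190838.62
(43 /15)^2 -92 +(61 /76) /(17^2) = -414029639 /4941900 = -83.78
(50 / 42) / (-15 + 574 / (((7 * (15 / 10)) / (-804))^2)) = 25 / 70674501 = 0.00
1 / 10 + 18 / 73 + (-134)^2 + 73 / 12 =78675443 / 4380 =17962.43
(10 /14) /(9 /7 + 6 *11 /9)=15 /181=0.08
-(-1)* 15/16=0.94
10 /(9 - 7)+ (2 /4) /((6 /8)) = 17 /3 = 5.67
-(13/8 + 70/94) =-2.37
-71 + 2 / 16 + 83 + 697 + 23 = 5857 / 8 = 732.12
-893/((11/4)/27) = -96444/11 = -8767.64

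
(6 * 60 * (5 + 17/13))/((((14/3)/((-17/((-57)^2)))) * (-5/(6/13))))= 100368/427063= 0.24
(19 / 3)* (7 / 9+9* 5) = 7828 / 27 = 289.93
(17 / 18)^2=289 / 324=0.89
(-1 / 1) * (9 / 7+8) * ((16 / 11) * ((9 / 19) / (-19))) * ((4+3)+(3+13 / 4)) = 4.46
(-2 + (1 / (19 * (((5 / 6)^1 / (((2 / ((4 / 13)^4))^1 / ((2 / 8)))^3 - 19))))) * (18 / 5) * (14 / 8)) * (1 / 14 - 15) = -48436717332843631 / 11468800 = -4223346586.64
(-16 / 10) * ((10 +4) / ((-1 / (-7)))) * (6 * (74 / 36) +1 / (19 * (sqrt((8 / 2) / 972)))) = -29008 / 15 - 7056 * sqrt(3) / 95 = -2062.51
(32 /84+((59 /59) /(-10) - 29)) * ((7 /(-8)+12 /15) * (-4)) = -6031 /700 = -8.62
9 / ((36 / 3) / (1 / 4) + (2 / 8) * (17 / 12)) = 432 / 2321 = 0.19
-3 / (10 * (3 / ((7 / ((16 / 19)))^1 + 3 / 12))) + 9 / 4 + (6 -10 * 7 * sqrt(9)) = -32417 / 160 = -202.61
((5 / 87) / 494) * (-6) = -5 / 7163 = -0.00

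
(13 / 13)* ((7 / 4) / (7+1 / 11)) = 77 / 312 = 0.25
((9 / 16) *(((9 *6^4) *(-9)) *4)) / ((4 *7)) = -59049 / 7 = -8435.57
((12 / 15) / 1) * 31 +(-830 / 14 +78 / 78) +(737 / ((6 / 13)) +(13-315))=264883 / 210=1261.35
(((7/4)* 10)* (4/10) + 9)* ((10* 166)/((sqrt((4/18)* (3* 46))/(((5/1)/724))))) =16600* sqrt(69)/4163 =33.12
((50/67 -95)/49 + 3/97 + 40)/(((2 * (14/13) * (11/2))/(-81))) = -6389253351/24520727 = -260.57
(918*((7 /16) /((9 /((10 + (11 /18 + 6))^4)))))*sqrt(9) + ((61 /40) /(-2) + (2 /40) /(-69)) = 109377885301613 /10730880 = 10192815.99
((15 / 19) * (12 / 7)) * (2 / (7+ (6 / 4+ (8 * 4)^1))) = 80 / 1197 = 0.07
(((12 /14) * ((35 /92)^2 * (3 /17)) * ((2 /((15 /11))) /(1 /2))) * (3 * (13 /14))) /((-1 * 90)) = -143 /71944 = -0.00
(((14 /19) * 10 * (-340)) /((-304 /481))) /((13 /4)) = 440300 /361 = 1219.67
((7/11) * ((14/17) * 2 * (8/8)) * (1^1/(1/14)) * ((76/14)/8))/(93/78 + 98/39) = 145236/54043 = 2.69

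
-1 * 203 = -203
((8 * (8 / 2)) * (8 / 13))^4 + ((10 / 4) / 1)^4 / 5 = 68723046861 / 456976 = 150386.56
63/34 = 1.85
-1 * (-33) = 33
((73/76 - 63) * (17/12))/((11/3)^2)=-240465/36784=-6.54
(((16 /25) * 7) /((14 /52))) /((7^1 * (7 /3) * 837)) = 416 /341775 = 0.00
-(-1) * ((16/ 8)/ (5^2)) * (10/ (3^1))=4/ 15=0.27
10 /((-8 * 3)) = -5 /12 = -0.42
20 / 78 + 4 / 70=428 / 1365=0.31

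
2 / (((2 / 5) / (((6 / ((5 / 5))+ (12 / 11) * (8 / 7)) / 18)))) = 155 / 77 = 2.01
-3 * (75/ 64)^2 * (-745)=12571875/ 4096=3069.31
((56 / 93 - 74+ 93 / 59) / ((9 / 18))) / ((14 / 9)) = -1182255 / 12803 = -92.34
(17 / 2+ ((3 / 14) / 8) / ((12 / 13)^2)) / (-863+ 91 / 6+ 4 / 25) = -1146625 / 113927296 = -0.01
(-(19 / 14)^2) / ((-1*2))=361 / 392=0.92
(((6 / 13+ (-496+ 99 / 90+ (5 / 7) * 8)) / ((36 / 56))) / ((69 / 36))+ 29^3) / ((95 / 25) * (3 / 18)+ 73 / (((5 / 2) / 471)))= 215211418 / 123371885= 1.74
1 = 1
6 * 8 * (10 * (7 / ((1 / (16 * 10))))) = 537600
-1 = -1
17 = 17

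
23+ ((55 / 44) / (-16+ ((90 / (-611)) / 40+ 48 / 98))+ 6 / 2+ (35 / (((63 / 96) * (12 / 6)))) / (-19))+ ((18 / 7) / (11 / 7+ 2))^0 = 2702115764 / 105899217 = 25.52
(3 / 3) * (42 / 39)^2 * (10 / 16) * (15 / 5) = 735 / 338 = 2.17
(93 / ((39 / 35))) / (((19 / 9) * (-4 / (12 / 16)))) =-29295 / 3952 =-7.41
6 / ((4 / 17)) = 51 / 2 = 25.50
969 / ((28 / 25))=24225 / 28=865.18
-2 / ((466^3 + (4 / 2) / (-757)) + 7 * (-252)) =-757 / 38301524761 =-0.00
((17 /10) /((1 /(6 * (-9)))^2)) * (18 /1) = 446148 /5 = 89229.60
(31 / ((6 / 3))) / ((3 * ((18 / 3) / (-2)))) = -31 / 18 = -1.72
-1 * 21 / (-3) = 7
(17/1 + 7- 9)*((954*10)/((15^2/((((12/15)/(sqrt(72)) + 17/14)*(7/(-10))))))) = -2703/5- 742*sqrt(2)/25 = -582.57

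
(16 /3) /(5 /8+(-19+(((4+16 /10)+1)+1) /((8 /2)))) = -640 /1977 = -0.32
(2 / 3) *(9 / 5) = 6 / 5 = 1.20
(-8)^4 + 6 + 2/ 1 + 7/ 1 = 4111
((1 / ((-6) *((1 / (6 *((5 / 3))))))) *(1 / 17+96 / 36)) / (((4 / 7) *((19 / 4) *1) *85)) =-973 / 49419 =-0.02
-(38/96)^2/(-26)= 361/59904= 0.01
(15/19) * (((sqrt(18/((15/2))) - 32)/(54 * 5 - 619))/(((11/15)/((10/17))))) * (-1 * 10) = -720000/1239997 + 9000 * sqrt(15)/1239997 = -0.55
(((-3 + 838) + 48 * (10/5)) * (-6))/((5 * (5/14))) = -78204/25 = -3128.16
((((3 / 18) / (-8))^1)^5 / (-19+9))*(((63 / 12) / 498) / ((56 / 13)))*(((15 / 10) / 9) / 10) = 13 / 812111206809600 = 0.00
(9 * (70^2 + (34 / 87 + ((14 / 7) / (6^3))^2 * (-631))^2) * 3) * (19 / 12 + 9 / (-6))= 560656867141849 / 50852054016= 11025.26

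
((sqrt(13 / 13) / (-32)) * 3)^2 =0.01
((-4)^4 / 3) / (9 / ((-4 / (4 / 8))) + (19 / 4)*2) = 2048 / 201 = 10.19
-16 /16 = -1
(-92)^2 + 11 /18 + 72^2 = 245675 /18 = 13648.61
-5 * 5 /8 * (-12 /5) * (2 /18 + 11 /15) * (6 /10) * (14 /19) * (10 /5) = 28 /5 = 5.60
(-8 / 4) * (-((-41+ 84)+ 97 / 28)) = 1301 / 14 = 92.93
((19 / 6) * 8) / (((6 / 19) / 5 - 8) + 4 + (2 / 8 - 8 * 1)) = -28880 / 13323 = -2.17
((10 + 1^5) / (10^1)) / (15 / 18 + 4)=33 / 145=0.23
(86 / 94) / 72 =43 / 3384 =0.01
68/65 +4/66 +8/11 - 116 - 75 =-405761/2145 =-189.17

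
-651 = -651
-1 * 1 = -1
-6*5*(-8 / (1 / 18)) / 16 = 270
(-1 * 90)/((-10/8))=72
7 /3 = 2.33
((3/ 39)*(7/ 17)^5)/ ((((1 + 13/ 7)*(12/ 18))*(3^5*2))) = 117649/ 119608753680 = 0.00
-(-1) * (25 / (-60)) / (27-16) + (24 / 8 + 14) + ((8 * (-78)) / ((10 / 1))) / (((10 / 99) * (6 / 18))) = -6059849 / 3300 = -1836.32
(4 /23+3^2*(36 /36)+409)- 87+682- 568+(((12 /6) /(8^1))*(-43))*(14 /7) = 19489 /46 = 423.67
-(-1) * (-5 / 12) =-5 / 12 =-0.42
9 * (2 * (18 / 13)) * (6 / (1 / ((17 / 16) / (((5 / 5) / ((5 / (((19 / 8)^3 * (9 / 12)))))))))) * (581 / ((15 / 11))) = 3003872256 / 89167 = 33688.16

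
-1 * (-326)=326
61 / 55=1.11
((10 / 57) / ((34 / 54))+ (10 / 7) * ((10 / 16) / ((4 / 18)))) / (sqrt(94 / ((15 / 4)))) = 77715 * sqrt(1410) / 3400544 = 0.86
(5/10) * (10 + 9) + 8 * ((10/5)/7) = 165/14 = 11.79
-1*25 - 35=-60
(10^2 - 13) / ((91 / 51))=4437 / 91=48.76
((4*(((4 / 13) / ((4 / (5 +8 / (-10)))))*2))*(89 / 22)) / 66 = 1246 / 7865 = 0.16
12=12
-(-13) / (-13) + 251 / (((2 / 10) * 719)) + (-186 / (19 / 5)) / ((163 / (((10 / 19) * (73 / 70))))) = 171966026 / 296156819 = 0.58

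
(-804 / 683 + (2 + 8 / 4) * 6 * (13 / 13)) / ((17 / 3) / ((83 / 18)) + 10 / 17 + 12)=5498667 / 3328942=1.65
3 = 3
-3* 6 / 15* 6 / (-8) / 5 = 9 / 50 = 0.18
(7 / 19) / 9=7 / 171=0.04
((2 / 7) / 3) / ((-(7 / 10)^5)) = -200000 / 352947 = -0.57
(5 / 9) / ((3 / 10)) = 50 / 27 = 1.85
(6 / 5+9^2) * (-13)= -5343 / 5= -1068.60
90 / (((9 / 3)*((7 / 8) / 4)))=960 / 7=137.14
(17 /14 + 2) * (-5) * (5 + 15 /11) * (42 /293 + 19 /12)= -2276625 /12892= -176.59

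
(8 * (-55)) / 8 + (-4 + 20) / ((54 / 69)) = -34.56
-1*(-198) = 198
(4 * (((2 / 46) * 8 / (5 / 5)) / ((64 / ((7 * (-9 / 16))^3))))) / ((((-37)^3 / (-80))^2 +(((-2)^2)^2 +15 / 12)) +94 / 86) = -12800025 / 3866848796192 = -0.00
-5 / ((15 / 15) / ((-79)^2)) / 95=-328.47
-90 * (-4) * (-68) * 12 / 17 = -17280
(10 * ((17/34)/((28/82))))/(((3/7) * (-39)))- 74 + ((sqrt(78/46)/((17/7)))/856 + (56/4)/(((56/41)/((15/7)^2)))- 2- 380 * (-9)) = 3390.19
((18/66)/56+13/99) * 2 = 755/2772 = 0.27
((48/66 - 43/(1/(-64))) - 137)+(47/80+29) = 2327877/880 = 2645.31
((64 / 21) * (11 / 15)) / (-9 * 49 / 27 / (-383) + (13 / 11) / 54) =17795712 / 513835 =34.63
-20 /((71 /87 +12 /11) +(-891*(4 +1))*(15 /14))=53592 /12785195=0.00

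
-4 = -4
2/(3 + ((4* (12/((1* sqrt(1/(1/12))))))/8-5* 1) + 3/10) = 340/11 + 200* sqrt(3)/11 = 62.40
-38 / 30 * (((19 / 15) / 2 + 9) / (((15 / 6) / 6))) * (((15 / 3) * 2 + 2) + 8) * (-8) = 4685.65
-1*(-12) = 12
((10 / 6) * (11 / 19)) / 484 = 5 / 2508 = 0.00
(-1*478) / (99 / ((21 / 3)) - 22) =3346 / 55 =60.84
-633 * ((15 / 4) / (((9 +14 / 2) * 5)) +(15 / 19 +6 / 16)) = -766.78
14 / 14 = 1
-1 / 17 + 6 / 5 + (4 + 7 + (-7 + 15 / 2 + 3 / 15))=2183 / 170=12.84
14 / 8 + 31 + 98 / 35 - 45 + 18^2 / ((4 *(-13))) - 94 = -28517 / 260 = -109.68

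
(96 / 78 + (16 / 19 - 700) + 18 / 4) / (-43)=342553 / 21242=16.13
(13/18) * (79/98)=1027/1764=0.58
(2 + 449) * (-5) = -2255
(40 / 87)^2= 1600 / 7569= 0.21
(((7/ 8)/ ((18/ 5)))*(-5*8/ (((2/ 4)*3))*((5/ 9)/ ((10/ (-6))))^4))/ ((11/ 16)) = -2800/ 24057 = -0.12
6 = 6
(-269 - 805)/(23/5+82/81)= -434970/2273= -191.36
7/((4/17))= 119/4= 29.75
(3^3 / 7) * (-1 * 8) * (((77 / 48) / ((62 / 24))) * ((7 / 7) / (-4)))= 297 / 62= 4.79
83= 83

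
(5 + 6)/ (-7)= -11/ 7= -1.57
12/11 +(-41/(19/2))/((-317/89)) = 152554/66253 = 2.30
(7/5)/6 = 7/30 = 0.23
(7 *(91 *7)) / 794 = 4459 / 794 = 5.62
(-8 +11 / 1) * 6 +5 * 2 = 28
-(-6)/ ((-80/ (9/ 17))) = -27/ 680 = -0.04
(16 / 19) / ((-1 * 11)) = -16 / 209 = -0.08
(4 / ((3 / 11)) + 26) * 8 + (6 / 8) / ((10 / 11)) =39139 / 120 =326.16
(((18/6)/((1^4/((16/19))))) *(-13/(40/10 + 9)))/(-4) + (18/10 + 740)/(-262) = -54751/24890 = -2.20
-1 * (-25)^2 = -625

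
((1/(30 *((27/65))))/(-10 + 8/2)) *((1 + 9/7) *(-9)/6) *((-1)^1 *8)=-208/567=-0.37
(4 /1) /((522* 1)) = 2 /261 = 0.01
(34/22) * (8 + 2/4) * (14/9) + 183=20140/99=203.43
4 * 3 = 12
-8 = -8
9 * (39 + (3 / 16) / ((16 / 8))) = 351.84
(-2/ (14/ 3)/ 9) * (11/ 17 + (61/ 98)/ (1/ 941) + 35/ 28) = -27.98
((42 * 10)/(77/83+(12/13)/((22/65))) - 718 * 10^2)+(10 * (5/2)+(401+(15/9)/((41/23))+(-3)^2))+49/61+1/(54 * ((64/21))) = -685010380355845/9614404224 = -71248.34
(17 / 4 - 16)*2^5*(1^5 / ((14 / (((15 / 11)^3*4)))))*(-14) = 5076000 / 1331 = 3813.67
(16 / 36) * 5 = 20 / 9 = 2.22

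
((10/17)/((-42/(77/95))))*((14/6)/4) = -77/11628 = -0.01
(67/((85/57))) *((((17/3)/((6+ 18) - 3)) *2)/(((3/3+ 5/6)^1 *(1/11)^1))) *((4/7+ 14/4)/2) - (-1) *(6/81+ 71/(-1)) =1489972/6615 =225.24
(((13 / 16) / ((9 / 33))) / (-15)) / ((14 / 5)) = -143 / 2016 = -0.07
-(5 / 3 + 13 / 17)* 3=-124 / 17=-7.29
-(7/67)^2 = -49/4489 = -0.01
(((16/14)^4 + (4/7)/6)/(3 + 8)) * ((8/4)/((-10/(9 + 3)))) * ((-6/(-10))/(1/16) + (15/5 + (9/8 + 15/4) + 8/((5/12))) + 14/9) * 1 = -89280581/5942475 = -15.02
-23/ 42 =-0.55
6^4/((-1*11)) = -1296/11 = -117.82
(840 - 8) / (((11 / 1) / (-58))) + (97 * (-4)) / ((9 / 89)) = -8223.80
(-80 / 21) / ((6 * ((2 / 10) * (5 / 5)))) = -200 / 63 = -3.17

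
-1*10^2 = -100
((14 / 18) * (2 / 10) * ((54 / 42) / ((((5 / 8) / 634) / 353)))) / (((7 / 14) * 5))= 3580832 / 125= 28646.66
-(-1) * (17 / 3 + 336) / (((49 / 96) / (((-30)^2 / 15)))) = 1968000 / 49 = 40163.27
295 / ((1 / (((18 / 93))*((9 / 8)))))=7965 / 124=64.23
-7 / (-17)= 0.41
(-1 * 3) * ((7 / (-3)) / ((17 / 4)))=28 / 17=1.65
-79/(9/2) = -158/9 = -17.56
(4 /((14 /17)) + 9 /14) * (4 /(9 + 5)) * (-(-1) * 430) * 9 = 42570 /7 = 6081.43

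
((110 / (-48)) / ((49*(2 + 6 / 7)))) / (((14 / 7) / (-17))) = 187 / 1344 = 0.14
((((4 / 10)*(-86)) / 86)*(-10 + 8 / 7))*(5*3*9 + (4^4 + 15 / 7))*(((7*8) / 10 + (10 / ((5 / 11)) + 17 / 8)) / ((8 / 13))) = 82416724 / 1225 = 67278.96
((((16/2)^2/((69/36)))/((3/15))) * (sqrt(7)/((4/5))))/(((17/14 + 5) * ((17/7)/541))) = 84828800 * sqrt(7)/11339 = 19793.27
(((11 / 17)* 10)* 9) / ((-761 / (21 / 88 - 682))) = 52.17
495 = 495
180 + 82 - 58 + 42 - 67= 179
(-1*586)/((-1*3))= 586/3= 195.33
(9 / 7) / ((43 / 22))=198 / 301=0.66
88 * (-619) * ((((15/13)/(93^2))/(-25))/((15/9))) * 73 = 3976456/312325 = 12.73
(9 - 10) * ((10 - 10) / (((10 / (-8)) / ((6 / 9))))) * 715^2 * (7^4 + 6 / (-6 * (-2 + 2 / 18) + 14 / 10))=0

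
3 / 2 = 1.50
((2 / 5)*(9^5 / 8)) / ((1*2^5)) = 59049 / 640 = 92.26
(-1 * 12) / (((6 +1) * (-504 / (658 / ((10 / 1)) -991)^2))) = 3566646 / 1225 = 2911.55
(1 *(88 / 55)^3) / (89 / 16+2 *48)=8192 / 203125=0.04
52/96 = 13/24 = 0.54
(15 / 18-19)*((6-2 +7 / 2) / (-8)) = 545 / 32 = 17.03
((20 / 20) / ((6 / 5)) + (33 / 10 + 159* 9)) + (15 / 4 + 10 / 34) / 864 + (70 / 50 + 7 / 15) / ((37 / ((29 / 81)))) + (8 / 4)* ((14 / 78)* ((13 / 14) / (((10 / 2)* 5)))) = 1435.17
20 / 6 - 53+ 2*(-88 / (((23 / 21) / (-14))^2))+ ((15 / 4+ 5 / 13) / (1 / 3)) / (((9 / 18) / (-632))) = -917783717 / 20631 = -44485.66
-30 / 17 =-1.76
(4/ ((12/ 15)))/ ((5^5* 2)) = 1/ 1250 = 0.00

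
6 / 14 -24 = -165 / 7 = -23.57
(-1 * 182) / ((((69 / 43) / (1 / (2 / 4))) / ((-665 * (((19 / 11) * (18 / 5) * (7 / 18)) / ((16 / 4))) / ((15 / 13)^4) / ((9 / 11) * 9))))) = 6986.95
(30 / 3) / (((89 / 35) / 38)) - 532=-34048 / 89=-382.56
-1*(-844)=844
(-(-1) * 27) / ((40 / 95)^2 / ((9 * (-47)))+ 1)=27.01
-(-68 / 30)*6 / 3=68 / 15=4.53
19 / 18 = 1.06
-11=-11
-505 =-505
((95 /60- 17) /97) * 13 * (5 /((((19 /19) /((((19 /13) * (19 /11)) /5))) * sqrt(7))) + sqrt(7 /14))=-66785 * sqrt(7) /89628- 2405 * sqrt(2) /2328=-3.43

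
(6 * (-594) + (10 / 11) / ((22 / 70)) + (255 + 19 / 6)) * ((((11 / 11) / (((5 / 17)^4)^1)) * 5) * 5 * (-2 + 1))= 40055585827 / 3630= 11034596.65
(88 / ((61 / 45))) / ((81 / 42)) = 6160 / 183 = 33.66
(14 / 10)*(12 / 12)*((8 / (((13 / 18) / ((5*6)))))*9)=54432 / 13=4187.08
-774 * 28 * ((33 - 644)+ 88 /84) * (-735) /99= -1079542520 /11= -98140229.09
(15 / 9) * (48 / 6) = 40 / 3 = 13.33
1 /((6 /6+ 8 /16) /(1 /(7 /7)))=2 /3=0.67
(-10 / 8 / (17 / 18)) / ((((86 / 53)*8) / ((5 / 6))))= -3975 / 46784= -0.08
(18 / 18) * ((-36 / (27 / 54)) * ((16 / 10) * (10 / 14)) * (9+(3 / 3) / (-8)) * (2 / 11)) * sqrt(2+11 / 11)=-10224 * sqrt(3) / 77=-229.98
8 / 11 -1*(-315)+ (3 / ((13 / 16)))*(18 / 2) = 49901 / 143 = 348.96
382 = 382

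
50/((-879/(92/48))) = -575/5274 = -0.11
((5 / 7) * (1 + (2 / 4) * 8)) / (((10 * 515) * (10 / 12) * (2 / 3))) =9 / 7210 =0.00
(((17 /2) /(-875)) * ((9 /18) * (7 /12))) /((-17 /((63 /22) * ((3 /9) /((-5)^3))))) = -7 /5500000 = -0.00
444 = 444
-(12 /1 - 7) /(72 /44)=-55 /18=-3.06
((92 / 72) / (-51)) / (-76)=23 / 69768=0.00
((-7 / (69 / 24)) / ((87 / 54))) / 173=-1008 / 115391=-0.01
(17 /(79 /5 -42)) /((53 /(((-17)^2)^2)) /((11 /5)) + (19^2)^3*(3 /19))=-78092135 /894023481809732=-0.00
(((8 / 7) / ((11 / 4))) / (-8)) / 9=-4 / 693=-0.01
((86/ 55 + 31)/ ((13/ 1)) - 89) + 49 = -26809/ 715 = -37.50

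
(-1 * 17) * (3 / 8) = -51 / 8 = -6.38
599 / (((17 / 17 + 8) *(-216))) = -599 / 1944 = -0.31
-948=-948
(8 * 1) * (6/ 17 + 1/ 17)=56/ 17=3.29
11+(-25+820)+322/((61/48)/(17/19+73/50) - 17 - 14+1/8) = 647698958/814321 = 795.39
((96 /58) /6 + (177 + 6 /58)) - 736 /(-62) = 189.25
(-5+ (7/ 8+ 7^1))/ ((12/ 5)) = 115/ 96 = 1.20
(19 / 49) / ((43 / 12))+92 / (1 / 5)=969448 / 2107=460.11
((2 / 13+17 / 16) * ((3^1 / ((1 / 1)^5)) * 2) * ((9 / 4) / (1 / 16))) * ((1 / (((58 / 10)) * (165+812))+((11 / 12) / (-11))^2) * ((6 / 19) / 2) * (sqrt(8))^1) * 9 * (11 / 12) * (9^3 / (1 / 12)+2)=9550937694375 * sqrt(2) / 223944032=60314.47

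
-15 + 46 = 31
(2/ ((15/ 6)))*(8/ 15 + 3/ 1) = 212/ 75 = 2.83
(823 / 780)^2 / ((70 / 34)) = 11514593 / 21294000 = 0.54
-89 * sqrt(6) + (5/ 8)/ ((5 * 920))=1/ 7360 - 89 * sqrt(6)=-218.00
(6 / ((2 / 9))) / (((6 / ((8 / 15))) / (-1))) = -12 / 5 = -2.40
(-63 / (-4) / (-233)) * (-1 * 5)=0.34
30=30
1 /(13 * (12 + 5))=1 /221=0.00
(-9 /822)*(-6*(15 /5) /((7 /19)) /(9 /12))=684 /959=0.71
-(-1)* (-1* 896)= -896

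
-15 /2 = -7.50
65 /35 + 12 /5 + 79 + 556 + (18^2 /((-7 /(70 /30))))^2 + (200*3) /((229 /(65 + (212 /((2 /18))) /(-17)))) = 1659517302 /136255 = 12179.50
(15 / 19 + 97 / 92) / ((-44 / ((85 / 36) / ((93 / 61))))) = -1519205 / 23409216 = -0.06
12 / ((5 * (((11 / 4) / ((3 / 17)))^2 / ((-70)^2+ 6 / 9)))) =8468352 / 174845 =48.43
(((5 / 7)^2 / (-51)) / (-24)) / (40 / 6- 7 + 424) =25 / 25409832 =0.00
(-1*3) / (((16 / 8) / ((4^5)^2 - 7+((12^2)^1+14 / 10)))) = -7865358 / 5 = -1573071.60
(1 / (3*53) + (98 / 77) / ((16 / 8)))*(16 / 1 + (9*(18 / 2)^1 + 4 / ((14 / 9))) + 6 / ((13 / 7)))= 10515020 / 159159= 66.07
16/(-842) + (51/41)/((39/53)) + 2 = 3.67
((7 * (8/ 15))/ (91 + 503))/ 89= 0.00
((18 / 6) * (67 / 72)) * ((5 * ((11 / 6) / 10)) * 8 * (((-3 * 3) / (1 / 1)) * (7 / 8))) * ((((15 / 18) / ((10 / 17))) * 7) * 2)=-613921 / 192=-3197.51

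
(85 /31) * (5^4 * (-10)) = -531250 /31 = -17137.10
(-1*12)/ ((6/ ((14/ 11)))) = -28/ 11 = -2.55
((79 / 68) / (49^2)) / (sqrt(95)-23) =-1817 / 70858312-79*sqrt(95) / 70858312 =-0.00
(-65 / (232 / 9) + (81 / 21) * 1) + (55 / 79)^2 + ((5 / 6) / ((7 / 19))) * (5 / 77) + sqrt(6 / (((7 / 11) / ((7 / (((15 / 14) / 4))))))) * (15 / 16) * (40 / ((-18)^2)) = 5 * sqrt(385) / 54 + 4605674099 / 2341273704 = 3.78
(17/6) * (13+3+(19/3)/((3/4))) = 1870/27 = 69.26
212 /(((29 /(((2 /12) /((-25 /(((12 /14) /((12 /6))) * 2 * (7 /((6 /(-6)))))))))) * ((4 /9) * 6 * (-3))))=-53 /1450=-0.04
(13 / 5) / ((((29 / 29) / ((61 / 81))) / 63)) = 5551 / 45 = 123.36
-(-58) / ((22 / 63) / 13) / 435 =273 / 55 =4.96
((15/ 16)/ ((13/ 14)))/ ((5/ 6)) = 63/ 52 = 1.21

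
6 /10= 3 /5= 0.60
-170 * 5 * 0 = 0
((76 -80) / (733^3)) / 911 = -4 / 358781714507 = -0.00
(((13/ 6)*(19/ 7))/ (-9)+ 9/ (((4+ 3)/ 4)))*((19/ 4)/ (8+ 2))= 32243/ 15120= 2.13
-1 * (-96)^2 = -9216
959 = 959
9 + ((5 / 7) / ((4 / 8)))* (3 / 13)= 849 / 91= 9.33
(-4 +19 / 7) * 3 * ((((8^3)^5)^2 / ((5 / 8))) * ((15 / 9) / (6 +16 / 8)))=-1591637193366917496298874000.00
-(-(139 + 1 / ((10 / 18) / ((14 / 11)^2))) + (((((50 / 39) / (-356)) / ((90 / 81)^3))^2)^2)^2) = 92512962663255414516175785057877976991615079 / 651886726042342978398155580217753600000000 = 141.92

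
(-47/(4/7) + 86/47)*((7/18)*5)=-529165/3384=-156.37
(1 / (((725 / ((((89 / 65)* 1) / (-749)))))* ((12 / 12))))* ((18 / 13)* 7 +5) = -16999 / 458856125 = -0.00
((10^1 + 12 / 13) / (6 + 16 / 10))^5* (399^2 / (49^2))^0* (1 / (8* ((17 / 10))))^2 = 140955418046875 / 4251112437056368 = 0.03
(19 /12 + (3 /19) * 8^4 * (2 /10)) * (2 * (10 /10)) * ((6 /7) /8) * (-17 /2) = -362491 /1520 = -238.48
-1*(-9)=9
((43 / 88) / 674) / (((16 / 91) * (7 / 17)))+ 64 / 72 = 7677463 / 8540928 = 0.90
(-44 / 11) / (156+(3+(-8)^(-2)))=-256 / 10177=-0.03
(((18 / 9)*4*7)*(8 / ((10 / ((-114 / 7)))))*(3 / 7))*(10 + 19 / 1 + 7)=-393984 / 35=-11256.69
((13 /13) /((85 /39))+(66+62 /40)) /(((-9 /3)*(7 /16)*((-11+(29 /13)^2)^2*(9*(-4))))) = 0.04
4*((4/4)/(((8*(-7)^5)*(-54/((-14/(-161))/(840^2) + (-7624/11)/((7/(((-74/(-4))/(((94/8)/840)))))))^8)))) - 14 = 8295033171440624367362436421452666699459894242882011962161297504153479183304458228146713792413853373035141825392297441/174136415347830906739237474492836700104329198042030619822023623311360000000000000000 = 47635258569390033591845040000000000.00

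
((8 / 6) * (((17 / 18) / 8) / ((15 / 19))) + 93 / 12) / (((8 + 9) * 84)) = 6439 / 1156680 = 0.01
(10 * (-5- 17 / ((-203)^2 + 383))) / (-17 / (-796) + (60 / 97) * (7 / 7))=-20072900155 / 256877391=-78.14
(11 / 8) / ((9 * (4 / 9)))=11 / 32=0.34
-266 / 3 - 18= -320 / 3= -106.67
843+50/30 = 2534/3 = 844.67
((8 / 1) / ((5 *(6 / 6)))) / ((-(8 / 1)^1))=-1 / 5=-0.20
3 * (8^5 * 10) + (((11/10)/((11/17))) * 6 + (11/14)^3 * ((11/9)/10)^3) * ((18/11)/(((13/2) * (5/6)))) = 6509332815206761/6621615000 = 983043.08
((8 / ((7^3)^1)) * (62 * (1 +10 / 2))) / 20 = 744 / 1715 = 0.43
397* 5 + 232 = 2217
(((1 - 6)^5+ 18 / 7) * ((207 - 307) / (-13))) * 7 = -2185700 / 13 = -168130.77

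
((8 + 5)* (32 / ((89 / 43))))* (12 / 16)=13416 / 89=150.74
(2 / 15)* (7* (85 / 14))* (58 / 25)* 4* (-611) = -2409784 / 75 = -32130.45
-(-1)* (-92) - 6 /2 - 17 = -112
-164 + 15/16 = -2609/16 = -163.06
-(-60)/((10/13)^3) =6591/50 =131.82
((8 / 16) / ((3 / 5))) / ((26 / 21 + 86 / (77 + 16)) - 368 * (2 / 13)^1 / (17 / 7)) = -239785 / 6085568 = -0.04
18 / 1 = 18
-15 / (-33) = 5 / 11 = 0.45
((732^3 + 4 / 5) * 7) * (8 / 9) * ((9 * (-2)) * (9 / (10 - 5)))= -1976804770752 / 25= -79072190830.08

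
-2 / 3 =-0.67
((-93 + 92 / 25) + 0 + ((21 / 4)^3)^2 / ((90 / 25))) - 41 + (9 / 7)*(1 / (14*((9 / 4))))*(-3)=57059594061 / 10035200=5685.94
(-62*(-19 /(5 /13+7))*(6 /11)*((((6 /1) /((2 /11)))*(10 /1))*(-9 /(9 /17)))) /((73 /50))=-48813375 /146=-334338.18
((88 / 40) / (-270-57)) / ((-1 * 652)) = 11 / 1066020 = 0.00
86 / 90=43 / 45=0.96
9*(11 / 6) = 33 / 2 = 16.50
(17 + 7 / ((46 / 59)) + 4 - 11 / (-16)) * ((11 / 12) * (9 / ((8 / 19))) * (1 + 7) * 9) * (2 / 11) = 5789205 / 736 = 7865.77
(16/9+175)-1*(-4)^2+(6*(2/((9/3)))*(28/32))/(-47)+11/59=160.89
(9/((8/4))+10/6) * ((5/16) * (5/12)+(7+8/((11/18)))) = 1580159/12672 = 124.70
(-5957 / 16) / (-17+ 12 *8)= -4.71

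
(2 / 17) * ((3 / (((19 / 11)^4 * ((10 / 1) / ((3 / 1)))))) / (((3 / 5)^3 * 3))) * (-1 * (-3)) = 366025 / 6646371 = 0.06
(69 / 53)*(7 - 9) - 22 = -1304 / 53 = -24.60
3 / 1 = 3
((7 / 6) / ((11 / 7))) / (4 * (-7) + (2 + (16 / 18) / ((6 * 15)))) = -6615 / 231572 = -0.03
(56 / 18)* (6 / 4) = 14 / 3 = 4.67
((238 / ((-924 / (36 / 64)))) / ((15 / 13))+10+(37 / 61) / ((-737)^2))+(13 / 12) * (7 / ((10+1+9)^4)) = 628174479383119 / 63615953280000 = 9.87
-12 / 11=-1.09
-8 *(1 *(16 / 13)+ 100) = -10528 / 13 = -809.85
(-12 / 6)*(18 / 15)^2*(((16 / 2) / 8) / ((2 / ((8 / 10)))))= -144 / 125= -1.15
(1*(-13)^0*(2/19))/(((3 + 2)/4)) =8/95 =0.08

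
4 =4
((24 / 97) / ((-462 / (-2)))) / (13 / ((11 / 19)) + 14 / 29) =232 / 4968243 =0.00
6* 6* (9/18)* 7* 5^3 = 15750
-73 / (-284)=73 / 284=0.26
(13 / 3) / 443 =13 / 1329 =0.01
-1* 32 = -32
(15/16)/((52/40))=75/104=0.72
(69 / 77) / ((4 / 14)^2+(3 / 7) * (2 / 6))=483 / 121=3.99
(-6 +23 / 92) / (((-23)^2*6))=-1 / 552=-0.00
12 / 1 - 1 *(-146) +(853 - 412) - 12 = 587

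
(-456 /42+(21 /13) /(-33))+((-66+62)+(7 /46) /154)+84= 6363087 /92092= 69.09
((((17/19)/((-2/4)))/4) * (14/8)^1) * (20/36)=-595/1368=-0.43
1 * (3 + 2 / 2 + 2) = 6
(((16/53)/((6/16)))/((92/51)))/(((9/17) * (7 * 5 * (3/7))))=9248/164565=0.06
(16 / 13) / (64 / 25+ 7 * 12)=100 / 7033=0.01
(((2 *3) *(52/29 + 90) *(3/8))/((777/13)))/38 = 51909/570836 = 0.09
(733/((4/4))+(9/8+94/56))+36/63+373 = 1109.38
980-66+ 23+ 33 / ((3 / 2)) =959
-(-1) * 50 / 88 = 25 / 44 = 0.57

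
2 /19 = 0.11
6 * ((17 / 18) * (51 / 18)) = 289 / 18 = 16.06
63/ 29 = 2.17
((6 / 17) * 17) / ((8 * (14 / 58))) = 3.11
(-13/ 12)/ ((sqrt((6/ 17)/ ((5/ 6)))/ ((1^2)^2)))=-13* sqrt(85)/ 72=-1.66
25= 25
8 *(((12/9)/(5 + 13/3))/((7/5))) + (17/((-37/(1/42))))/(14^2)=248623/304584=0.82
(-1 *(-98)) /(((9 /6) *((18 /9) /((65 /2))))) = 3185 /3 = 1061.67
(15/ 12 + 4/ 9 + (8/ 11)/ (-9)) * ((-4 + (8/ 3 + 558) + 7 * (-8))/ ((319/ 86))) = 2292803/ 10527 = 217.80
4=4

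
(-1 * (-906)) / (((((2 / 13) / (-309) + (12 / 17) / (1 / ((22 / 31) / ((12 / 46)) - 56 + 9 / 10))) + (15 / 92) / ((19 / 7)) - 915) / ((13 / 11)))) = -217919166711480 / 193737811634411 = -1.12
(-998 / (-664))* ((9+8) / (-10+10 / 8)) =-8483 / 2905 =-2.92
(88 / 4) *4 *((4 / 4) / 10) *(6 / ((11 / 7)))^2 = 7056 / 55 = 128.29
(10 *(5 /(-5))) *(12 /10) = -12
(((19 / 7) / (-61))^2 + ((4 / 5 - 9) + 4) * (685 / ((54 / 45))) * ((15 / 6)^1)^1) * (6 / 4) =-13114008993 / 1458632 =-8990.62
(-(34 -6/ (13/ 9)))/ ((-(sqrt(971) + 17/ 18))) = -118728/ 4086095 + 125712 *sqrt(971)/ 4086095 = 0.93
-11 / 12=-0.92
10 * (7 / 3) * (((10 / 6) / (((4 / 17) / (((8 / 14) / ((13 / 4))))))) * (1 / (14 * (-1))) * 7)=-1700 / 117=-14.53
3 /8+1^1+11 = 99 /8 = 12.38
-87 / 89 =-0.98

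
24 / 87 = 8 / 29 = 0.28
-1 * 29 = -29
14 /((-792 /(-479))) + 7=6125 /396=15.47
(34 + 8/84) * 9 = 2148/7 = 306.86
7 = 7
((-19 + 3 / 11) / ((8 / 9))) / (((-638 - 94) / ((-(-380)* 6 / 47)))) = 88065 / 63074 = 1.40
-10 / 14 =-5 / 7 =-0.71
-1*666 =-666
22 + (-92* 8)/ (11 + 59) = 402/ 35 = 11.49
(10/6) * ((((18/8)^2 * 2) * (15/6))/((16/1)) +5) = 8425/768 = 10.97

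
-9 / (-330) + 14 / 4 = 194 / 55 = 3.53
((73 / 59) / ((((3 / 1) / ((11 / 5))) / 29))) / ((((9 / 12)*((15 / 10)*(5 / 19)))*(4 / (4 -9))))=-884906 / 7965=-111.10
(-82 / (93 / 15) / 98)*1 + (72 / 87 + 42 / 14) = 162664 / 44051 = 3.69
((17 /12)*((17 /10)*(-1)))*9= -867 /40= -21.68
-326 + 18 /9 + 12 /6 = -322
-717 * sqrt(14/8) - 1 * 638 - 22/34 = -717 * sqrt(7)/2 - 10857/17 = -1587.15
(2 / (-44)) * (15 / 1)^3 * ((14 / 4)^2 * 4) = -165375 / 22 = -7517.05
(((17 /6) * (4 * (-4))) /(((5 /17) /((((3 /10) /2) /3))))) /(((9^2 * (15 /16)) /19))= -175712 /91125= -1.93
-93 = -93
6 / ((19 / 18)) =108 / 19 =5.68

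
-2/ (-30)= 1/ 15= 0.07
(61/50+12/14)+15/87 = 2.25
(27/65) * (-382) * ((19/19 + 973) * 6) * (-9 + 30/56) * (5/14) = 2803214.05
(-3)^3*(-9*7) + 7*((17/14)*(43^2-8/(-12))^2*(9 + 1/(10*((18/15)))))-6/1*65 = 57056749229/216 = 264151616.80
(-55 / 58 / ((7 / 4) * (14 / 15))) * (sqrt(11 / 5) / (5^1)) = -33 * sqrt(55) / 1421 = -0.17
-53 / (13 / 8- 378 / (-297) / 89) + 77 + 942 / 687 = 135364549 / 2940131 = 46.04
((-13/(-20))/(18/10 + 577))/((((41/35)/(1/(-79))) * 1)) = -455/37494664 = -0.00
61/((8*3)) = 61/24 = 2.54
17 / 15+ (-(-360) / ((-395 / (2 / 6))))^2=1.23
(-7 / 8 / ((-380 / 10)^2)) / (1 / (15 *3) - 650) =315 / 337884448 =0.00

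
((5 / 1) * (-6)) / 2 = -15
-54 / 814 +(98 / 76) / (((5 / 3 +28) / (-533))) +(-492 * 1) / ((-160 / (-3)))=-893562873 / 27529480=-32.46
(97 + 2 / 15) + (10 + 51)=2372 / 15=158.13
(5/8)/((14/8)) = 5/14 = 0.36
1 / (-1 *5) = -1 / 5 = -0.20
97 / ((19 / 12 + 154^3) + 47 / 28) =4074 / 153395225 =0.00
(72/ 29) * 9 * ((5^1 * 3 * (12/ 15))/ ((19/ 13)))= 183.46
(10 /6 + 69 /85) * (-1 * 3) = -632 /85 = -7.44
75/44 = 1.70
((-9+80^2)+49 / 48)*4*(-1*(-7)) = 2147719 / 12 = 178976.58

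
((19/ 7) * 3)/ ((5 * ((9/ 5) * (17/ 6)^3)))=1368/ 34391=0.04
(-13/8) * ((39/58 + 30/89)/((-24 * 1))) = 22581/330368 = 0.07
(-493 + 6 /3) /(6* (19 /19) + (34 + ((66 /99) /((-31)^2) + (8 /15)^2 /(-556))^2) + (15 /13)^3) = -974435193957745479375 /82432426087072302547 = -11.82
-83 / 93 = -0.89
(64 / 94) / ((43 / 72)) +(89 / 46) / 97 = 10460317 / 9017702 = 1.16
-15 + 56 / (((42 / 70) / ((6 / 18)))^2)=185 / 81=2.28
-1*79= -79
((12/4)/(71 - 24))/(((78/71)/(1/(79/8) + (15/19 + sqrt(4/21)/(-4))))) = 94927/1834222 - 71 * sqrt(21)/51324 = 0.05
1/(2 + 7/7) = 1/3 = 0.33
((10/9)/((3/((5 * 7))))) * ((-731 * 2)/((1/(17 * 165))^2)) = -447340932500/3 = -149113644166.67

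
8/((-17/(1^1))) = -8/17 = -0.47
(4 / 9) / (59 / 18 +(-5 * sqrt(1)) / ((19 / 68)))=-152 / 4999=-0.03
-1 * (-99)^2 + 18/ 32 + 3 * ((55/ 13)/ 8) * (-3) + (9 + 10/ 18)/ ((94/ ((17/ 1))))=-862548415/ 87984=-9803.47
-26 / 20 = -1.30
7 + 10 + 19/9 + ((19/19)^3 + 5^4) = 5806/9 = 645.11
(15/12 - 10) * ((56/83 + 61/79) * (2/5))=-66409/13114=-5.06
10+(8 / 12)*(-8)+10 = 44 / 3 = 14.67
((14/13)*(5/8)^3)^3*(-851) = -570103515625/36859543552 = -15.47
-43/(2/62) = -1333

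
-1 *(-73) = 73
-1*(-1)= 1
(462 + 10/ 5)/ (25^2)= 464/ 625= 0.74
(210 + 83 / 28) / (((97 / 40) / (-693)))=-5903370 / 97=-60859.48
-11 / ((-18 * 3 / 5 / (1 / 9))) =55 / 486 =0.11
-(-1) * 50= 50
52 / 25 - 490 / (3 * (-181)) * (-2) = 3736 / 13575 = 0.28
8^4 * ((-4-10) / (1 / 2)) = -114688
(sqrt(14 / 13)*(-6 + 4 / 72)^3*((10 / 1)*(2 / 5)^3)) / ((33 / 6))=-4900172*sqrt(182) / 2606175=-25.37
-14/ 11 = -1.27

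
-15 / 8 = -1.88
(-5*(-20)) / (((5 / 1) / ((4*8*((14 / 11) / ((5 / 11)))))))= 1792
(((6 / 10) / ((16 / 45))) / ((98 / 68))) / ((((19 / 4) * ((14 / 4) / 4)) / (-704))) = -198.33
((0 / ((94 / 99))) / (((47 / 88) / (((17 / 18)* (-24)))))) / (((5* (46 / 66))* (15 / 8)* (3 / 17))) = 0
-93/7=-13.29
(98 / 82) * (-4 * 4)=-784 / 41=-19.12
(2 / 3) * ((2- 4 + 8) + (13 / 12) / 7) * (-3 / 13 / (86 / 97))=-50149 / 46956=-1.07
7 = 7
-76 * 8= -608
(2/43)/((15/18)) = 12/215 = 0.06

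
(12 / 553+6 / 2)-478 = -262663 / 553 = -474.98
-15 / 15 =-1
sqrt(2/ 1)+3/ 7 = 3/ 7+sqrt(2) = 1.84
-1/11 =-0.09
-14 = -14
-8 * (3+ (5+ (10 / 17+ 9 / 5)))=-7064 / 85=-83.11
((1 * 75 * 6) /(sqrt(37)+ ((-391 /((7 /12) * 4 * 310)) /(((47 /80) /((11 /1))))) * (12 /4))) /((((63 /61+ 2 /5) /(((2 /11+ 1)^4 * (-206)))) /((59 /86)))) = 2477936553536272988250 * sqrt(37) /25324162713572985757+ 297381541477438782000 /100095504796731169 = 3566.17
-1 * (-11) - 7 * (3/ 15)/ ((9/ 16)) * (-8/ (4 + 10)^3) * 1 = 24271/ 2205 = 11.01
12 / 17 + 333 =5673 / 17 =333.71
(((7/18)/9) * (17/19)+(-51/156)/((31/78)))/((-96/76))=4675/7533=0.62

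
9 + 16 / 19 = 187 / 19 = 9.84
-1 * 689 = -689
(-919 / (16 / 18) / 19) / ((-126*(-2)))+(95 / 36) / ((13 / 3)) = 0.39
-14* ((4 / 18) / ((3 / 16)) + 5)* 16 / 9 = -37408 / 243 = -153.94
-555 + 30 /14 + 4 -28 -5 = -4073 /7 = -581.86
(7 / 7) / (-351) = -1 / 351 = -0.00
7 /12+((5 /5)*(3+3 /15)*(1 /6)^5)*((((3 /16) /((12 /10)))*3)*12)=253 /432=0.59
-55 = -55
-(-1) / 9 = 1 / 9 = 0.11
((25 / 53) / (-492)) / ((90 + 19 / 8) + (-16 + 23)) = -10 / 1036521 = -0.00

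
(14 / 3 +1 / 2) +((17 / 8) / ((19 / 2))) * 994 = 12968 / 57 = 227.51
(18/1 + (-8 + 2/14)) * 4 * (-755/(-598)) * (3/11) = 321630/23023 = 13.97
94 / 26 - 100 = -96.38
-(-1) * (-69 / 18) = -23 / 6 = -3.83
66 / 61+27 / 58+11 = 44393 / 3538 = 12.55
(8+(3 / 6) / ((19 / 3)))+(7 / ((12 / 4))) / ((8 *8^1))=29605 / 3648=8.12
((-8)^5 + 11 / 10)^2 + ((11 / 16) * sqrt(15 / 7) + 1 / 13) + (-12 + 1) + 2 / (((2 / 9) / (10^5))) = 11 * sqrt(105) / 112 + 1396940642093 / 1300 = 1074569725.69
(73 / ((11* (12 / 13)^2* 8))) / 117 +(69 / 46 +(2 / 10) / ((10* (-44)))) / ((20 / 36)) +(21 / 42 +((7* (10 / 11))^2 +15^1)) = 9205627771 / 156816000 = 58.70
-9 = -9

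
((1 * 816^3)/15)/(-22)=-90556416/55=-1646480.29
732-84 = 648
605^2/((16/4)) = 91506.25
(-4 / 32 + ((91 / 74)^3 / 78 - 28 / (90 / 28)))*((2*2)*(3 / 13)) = -321384881 / 39509340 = -8.13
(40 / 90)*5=20 / 9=2.22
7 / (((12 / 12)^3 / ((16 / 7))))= 16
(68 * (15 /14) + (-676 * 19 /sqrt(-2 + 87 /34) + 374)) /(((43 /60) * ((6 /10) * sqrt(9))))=312800 /903- 67600 * sqrt(646) /129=-12972.65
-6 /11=-0.55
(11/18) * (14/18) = 77/162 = 0.48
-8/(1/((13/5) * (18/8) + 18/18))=-274/5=-54.80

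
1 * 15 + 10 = 25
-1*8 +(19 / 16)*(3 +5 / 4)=-189 / 64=-2.95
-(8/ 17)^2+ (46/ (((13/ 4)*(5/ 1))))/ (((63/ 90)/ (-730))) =-77642784/ 26299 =-2952.31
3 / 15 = 1 / 5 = 0.20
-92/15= -6.13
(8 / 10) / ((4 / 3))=3 / 5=0.60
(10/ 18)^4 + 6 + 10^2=696091/ 6561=106.10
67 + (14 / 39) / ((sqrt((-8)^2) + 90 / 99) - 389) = 10924799 / 163059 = 67.00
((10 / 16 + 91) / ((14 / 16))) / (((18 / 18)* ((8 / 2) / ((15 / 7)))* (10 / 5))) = 10995 / 392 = 28.05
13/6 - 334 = -1991/6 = -331.83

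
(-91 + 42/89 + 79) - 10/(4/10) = -3251/89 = -36.53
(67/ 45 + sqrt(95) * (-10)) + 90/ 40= 673/ 180 - 10 * sqrt(95)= -93.73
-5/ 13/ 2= -5/ 26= -0.19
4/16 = 1/4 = 0.25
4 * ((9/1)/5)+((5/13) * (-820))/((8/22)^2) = -618253/260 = -2377.90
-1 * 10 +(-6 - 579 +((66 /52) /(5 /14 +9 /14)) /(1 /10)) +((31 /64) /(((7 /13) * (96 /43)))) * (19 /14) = -4553707577 /7827456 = -581.76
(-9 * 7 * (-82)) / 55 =5166 / 55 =93.93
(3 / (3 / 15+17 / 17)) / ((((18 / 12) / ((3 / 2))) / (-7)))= -17.50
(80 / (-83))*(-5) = 4.82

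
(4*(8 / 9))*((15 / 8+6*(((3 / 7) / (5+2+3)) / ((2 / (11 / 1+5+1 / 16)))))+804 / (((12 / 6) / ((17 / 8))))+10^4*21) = 78720391 / 105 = 749718.01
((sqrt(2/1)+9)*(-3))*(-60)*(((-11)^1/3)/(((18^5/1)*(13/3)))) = -55/75816 -55*sqrt(2)/682344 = -0.00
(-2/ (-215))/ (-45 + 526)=2/ 103415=0.00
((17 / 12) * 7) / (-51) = -0.19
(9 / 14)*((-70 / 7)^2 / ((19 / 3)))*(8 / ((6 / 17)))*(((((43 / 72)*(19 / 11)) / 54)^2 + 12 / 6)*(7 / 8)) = 1555020233225 / 3861437184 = 402.71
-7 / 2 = -3.50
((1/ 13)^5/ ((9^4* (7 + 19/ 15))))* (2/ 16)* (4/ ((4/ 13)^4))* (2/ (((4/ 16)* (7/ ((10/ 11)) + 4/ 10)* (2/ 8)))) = 25/ 2284487712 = 0.00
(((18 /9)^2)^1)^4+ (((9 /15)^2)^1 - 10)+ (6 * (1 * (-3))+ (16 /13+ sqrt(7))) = sqrt(7)+ 74617 /325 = 232.24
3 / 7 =0.43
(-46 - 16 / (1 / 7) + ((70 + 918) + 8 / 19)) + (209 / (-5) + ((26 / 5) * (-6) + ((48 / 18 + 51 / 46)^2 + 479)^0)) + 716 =28014 / 19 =1474.42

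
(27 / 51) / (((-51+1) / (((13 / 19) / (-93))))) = 0.00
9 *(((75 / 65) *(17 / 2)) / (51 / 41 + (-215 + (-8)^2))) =-18819 / 31928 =-0.59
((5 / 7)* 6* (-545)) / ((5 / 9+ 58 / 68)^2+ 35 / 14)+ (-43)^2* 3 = 14771445879 / 2938957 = 5026.08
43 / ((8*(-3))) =-43 / 24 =-1.79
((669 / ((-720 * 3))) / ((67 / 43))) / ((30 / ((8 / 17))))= -9589 / 3075300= -0.00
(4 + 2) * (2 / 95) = 12 / 95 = 0.13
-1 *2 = -2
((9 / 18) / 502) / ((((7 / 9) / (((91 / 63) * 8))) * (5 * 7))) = 26 / 61495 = 0.00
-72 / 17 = -4.24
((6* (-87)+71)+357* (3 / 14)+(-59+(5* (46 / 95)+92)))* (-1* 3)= 38655 / 38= 1017.24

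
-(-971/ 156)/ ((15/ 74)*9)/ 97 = 35927/ 1021410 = 0.04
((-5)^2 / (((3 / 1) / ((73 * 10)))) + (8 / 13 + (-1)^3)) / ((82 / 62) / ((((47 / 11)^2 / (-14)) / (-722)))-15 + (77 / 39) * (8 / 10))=81228077825 / 9599219117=8.46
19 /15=1.27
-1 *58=-58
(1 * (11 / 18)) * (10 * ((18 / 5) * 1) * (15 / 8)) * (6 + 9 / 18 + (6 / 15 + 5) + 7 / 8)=16863 / 32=526.97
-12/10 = -6/5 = -1.20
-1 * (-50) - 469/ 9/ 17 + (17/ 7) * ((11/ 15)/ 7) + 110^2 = 455337382/ 37485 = 12147.19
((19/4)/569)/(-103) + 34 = 7970533/234428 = 34.00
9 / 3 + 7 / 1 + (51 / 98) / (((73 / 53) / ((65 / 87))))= 2133225 / 207466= 10.28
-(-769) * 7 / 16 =5383 / 16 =336.44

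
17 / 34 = 1 / 2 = 0.50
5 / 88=0.06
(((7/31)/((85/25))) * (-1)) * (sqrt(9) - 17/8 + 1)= -525/4216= -0.12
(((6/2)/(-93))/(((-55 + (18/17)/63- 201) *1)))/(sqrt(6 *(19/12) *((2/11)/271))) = 119 *sqrt(56639)/17942118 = 0.00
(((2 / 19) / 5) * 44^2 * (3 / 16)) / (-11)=-66 / 95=-0.69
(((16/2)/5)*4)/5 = 32/25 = 1.28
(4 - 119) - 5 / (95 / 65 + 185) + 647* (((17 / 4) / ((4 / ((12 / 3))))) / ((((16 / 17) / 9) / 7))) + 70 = 3568445327 / 19392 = 184016.36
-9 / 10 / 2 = -0.45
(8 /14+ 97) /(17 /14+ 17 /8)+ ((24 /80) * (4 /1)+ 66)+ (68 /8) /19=3441671 /35530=96.87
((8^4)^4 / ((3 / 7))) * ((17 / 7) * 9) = 14355223812243456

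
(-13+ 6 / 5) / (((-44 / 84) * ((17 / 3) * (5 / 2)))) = 7434 / 4675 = 1.59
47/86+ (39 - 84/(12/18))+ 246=13721/86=159.55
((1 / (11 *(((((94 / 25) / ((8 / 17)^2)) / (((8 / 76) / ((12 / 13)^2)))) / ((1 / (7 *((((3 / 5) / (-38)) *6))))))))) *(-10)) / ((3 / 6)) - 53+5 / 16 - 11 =-86299757249 / 1355474736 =-63.67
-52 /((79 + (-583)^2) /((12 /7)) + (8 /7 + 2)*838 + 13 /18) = -0.00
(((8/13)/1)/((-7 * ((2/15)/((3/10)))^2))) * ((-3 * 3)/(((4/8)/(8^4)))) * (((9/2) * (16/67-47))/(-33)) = 1079433216/5159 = 209233.03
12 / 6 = 2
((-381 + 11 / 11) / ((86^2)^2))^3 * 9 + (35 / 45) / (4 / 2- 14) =-4475478649293616899037 / 69050242017669732020928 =-0.06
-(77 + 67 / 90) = -77.74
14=14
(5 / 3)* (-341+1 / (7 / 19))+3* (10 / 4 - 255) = -55495 / 42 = -1321.31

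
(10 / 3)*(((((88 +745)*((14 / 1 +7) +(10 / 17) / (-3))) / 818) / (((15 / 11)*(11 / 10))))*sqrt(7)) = 519890*sqrt(7) / 11043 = 124.56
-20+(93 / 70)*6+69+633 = 689.97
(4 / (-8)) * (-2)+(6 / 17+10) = 193 / 17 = 11.35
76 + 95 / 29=2299 / 29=79.28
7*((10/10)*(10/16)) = 35/8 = 4.38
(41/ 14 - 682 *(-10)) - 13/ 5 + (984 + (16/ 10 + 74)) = 110319/ 14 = 7879.93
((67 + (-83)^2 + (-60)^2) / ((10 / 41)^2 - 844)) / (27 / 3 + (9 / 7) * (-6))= -2388701 / 245538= -9.73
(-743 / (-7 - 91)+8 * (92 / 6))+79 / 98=19265 / 147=131.05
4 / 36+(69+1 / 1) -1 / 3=628 / 9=69.78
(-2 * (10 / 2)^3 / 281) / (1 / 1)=-250 / 281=-0.89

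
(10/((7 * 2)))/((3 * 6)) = 5/126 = 0.04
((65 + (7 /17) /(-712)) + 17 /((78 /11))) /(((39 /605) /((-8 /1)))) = -19248130055 /2301273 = -8364.12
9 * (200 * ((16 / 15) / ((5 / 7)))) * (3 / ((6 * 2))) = 672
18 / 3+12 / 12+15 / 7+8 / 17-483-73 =-65020 / 119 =-546.39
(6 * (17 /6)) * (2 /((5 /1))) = 6.80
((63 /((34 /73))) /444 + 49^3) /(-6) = -592011301 /30192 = -19608.22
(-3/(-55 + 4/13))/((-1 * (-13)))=1/237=0.00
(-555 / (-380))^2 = 12321 / 5776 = 2.13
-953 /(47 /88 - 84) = 83864 /7345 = 11.42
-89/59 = -1.51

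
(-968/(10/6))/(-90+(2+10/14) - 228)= 20328/11035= 1.84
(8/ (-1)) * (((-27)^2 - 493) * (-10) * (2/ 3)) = 37760/ 3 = 12586.67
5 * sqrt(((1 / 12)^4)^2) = 5 / 20736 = 0.00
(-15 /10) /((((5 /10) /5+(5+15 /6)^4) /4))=-480 /253133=-0.00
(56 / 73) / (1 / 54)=3024 / 73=41.42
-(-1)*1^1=1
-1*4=-4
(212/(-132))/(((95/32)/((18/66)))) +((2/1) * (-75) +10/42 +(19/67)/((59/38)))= -142874469433/954234435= -149.73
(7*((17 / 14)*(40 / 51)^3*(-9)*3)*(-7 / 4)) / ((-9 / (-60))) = 1120000 / 867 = 1291.81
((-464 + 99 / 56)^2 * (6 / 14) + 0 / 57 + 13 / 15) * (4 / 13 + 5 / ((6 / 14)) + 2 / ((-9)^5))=55430641299891887 / 50553502272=1096474.80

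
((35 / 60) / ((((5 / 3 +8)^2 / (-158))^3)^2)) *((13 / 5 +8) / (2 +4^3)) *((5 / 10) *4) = 85205766412049364144 / 19459813076300797255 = 4.38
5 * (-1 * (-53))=265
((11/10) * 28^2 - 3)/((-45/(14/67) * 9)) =-60158/135675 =-0.44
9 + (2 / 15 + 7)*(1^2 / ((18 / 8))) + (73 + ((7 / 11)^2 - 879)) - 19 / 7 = -91034509 / 114345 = -796.14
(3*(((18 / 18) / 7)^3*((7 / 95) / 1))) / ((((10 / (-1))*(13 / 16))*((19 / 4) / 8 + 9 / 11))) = -0.00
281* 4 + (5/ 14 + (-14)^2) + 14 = 1334.36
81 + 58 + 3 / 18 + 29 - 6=973 / 6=162.17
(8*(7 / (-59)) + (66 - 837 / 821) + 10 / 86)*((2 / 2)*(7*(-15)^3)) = -1515487.95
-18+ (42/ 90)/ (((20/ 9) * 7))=-1797/ 100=-17.97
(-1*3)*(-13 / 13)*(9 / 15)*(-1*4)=-36 / 5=-7.20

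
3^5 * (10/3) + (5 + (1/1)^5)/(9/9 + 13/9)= 812.45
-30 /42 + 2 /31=-0.65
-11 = -11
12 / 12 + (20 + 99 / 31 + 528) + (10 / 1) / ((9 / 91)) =182272 / 279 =653.30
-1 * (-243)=243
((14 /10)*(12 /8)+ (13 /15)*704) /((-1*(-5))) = 18367 /150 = 122.45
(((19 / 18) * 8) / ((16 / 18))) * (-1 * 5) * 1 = -95 / 2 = -47.50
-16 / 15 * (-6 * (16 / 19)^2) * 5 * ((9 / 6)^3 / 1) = 27648 / 361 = 76.59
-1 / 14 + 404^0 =13 / 14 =0.93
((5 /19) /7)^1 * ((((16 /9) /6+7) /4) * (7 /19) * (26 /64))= 12805 /1247616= 0.01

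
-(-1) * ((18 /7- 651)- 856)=-10531 /7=-1504.43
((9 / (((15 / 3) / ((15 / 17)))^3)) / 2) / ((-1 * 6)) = -81 / 19652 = -0.00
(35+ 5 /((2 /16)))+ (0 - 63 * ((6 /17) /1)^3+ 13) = 418736 /4913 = 85.23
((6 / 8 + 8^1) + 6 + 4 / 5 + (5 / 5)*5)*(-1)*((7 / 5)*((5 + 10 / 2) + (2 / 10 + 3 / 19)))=-707742 / 2375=-298.00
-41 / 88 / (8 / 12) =-123 / 176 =-0.70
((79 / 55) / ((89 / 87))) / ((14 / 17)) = 116841 / 68530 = 1.70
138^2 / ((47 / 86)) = 1637784 / 47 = 34846.47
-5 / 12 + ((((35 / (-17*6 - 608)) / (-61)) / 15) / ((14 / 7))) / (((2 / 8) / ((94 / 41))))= -0.42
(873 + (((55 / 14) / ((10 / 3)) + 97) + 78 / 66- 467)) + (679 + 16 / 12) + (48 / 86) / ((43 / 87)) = 2027658581 / 1708476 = 1186.82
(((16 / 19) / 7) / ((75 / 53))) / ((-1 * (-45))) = 848 / 448875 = 0.00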